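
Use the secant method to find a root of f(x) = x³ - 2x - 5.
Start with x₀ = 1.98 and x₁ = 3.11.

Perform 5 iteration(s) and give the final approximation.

f(x) = x³ - 2x - 5
x₀ = 1.98, x₁ = 3.11

Secant formula: x_{n+1} = x_n - f(x_n)(x_n - x_{n-1})/(f(x_n) - f(x_{n-1}))

Iteration 1:
  f(1.980000) = -1.197608
  f(3.110000) = 18.860231
  x_2 = 3.110000 - 18.860231×(3.110000 - 1.980000)/(18.860231 - (-1.197608))
       = 2.047470
Iteration 2:
  f(3.110000) = 18.860231
  f(2.047470) = -0.511675
  x_3 = 2.047470 - (-0.511675)×(2.047470 - 3.110000)/(-0.511675 - 18.860231)
       = 2.075535
Iteration 3:
  f(2.047470) = -0.511675
  f(2.075535) = -0.209990
  x_4 = 2.075535 - (-0.209990)×(2.075535 - 2.047470)/(-0.209990 - (-0.511675))
       = 2.095069
Iteration 4:
  f(2.075535) = -0.209990
  f(2.095069) = 0.005782
  x_5 = 2.095069 - 0.005782×(2.095069 - 2.075535)/(0.005782 - (-0.209990))
       = 2.094546
Iteration 5:
  f(2.095069) = 0.005782
  f(2.094546) = -0.000062
  x_6 = 2.094546 - (-0.000062)×(2.094546 - 2.095069)/(-0.000062 - 0.005782)
       = 2.094551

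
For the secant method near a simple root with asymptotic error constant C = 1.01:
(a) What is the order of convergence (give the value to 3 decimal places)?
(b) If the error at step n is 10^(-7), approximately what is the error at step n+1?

(a) Secant method has superlinear convergence with order φ = (1+√5)/2 ≈ 1.618.
    This means |e_{n+1}| ≈ C|e_n|^1.618.

(b) With |e_n| = 10^(-7) and C = 1.01:
    |e_{n+1}| ≈ 1.01 × (10^(-7))^1.618 = 1.01 × 10^(-11.33)

(a) ≈ 1.618 (golden ratio); (b) |e_{n+1}| ≈ 4.765e-12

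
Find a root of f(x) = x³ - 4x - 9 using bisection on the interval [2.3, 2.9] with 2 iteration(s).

f(x) = x³ - 4x - 9
Initial interval: [2.3, 2.9]

Iteration 1:
  c_1 = (2.300000 + 2.900000)/2 = 2.600000
  f(c_1) = f(2.600000) = -1.824000
  f(a) × f(c) ≥ 0, new interval: [2.600000, 2.900000]
Iteration 2:
  c_2 = (2.600000 + 2.900000)/2 = 2.750000
  f(c_2) = f(2.750000) = 0.796875
  f(a) × f(c) < 0, new interval: [2.600000, 2.750000]

After 2 iteration(s), the approximation is c_2 = 2.750000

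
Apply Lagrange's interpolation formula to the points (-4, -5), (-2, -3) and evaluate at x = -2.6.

Lagrange interpolation formula:
P(x) = Σ yᵢ × Lᵢ(x)
where Lᵢ(x) = Π_{j≠i} (x - xⱼ)/(xᵢ - xⱼ)

L_0(-2.6) = (-2.6 - (-2))/(-4 - (-2)) = 0.300000
L_1(-2.6) = (-2.6 - (-4))/(-2 - (-4)) = 0.700000

P(-2.6) = (-5)×L_0(-2.6) + (-3)×L_1(-2.6)
P(-2.6) = -3.600000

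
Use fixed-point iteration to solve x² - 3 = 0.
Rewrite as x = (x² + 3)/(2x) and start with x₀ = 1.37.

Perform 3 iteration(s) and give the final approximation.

Equation: x² - 3 = 0
Fixed-point form: x = (x² + 3)/(2x)
x₀ = 1.37

x_1 = g(1.370000) = 1.779891
x_2 = g(1.779891) = 1.732694
x_3 = g(1.732694) = 1.732051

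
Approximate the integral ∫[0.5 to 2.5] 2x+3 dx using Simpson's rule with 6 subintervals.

f(x) = 2x+3
a = 0.5, b = 2.5, n = 6
h = (b - a)/n = 0.333333

Simpson's rule: (h/3)[f(x₀) + 4f(x₁) + 2f(x₂) + ... + f(xₙ)]

x_0 = 0.5000, f(x_0) = 4.000000, coefficient = 1
x_1 = 0.8333, f(x_1) = 4.666667, coefficient = 4
x_2 = 1.1667, f(x_2) = 5.333333, coefficient = 2
x_3 = 1.5000, f(x_3) = 6.000000, coefficient = 4
x_4 = 1.8333, f(x_4) = 6.666667, coefficient = 2
x_5 = 2.1667, f(x_5) = 7.333333, coefficient = 4
x_6 = 2.5000, f(x_6) = 8.000000, coefficient = 1

I ≈ (0.333333/3) × 108.000000 = 12.000000
Exact value: 12.000000
Error: 0.000000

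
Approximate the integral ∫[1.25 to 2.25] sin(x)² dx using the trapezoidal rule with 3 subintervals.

f(x) = sin(x)²
a = 1.25, b = 2.25, n = 3
h = (b - a)/n = 0.333333

Trapezoidal rule: (h/2)[f(x₀) + 2f(x₁) + 2f(x₂) + ... + f(xₙ)]

x_0 = 1.2500, f(x_0) = 0.900572, coefficient = 1
x_1 = 1.5833, f(x_1) = 0.999843, coefficient = 2
x_2 = 1.9167, f(x_2) = 0.885068, coefficient = 2
x_3 = 2.2500, f(x_3) = 0.605398, coefficient = 1

I ≈ (0.333333/2) × 5.275792 = 0.879299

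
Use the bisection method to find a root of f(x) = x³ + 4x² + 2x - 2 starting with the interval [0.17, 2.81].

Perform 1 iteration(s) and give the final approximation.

f(x) = x³ + 4x² + 2x - 2
Initial interval: [0.17, 2.81]

Iteration 1:
  c_1 = (0.170000 + 2.810000)/2 = 1.490000
  f(c_1) = f(1.490000) = 13.168349
  f(a) × f(c) < 0, new interval: [0.170000, 1.490000]

After 1 iteration(s), the approximation is c_1 = 1.490000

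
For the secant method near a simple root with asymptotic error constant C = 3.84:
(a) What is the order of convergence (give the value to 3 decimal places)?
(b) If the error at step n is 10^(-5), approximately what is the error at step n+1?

(a) Secant method has superlinear convergence with order φ = (1+√5)/2 ≈ 1.618.
    This means |e_{n+1}| ≈ C|e_n|^1.618.

(b) With |e_n| = 10^(-5) and C = 3.84:
    |e_{n+1}| ≈ 3.84 × (10^(-5))^1.618 = 3.84 × 10^(-8.09)

(a) ≈ 1.618 (golden ratio); (b) |e_{n+1}| ≈ 3.120e-08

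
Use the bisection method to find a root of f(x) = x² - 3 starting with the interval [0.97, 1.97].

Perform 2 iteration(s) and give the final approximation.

f(x) = x² - 3
Initial interval: [0.97, 1.97]

Iteration 1:
  c_1 = (0.970000 + 1.970000)/2 = 1.470000
  f(c_1) = f(1.470000) = -0.839100
  f(a) × f(c) ≥ 0, new interval: [1.470000, 1.970000]
Iteration 2:
  c_2 = (1.470000 + 1.970000)/2 = 1.720000
  f(c_2) = f(1.720000) = -0.041600
  f(a) × f(c) ≥ 0, new interval: [1.720000, 1.970000]

After 2 iteration(s), the approximation is c_2 = 1.720000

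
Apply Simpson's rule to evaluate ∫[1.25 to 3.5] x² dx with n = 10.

f(x) = x²
a = 1.25, b = 3.5, n = 10
h = (b - a)/n = 0.225000

Simpson's rule: (h/3)[f(x₀) + 4f(x₁) + 2f(x₂) + ... + f(xₙ)]

x_0 = 1.2500, f(x_0) = 1.562500, coefficient = 1
x_1 = 1.4750, f(x_1) = 2.175625, coefficient = 4
x_2 = 1.7000, f(x_2) = 2.890000, coefficient = 2
x_3 = 1.9250, f(x_3) = 3.705625, coefficient = 4
x_4 = 2.1500, f(x_4) = 4.622500, coefficient = 2
x_5 = 2.3750, f(x_5) = 5.640625, coefficient = 4
x_6 = 2.6000, f(x_6) = 6.760000, coefficient = 2
x_7 = 2.8250, f(x_7) = 7.980625, coefficient = 4
x_8 = 3.0500, f(x_8) = 9.302500, coefficient = 2
x_9 = 3.2750, f(x_9) = 10.725625, coefficient = 4
x_10 = 3.5000, f(x_10) = 12.250000, coefficient = 1

I ≈ (0.225000/3) × 181.875000 = 13.640625
Exact value: 13.640625
Error: 0.000000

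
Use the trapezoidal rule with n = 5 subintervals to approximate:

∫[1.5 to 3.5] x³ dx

f(x) = x³
a = 1.5, b = 3.5, n = 5
h = (b - a)/n = 0.400000

Trapezoidal rule: (h/2)[f(x₀) + 2f(x₁) + 2f(x₂) + ... + f(xₙ)]

x_0 = 1.5000, f(x_0) = 3.375000, coefficient = 1
x_1 = 1.9000, f(x_1) = 6.859000, coefficient = 2
x_2 = 2.3000, f(x_2) = 12.167000, coefficient = 2
x_3 = 2.7000, f(x_3) = 19.683000, coefficient = 2
x_4 = 3.1000, f(x_4) = 29.791000, coefficient = 2
x_5 = 3.5000, f(x_5) = 42.875000, coefficient = 1

I ≈ (0.400000/2) × 183.250000 = 36.650000
Exact value: 36.250000
Error: 0.400000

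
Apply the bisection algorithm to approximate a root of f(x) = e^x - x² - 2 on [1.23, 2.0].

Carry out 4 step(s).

f(x) = e^x - x² - 2
Initial interval: [1.23, 2.0]

Iteration 1:
  c_1 = (1.230000 + 2.000000)/2 = 1.615000
  f(c_1) = f(1.615000) = 0.419663
  f(a) × f(c) < 0, new interval: [1.230000, 1.615000]
Iteration 2:
  c_2 = (1.230000 + 1.615000)/2 = 1.422500
  f(c_2) = f(1.422500) = 0.123970
  f(a) × f(c) < 0, new interval: [1.230000, 1.422500]
Iteration 3:
  c_3 = (1.230000 + 1.422500)/2 = 1.326250
  f(c_3) = f(1.326250) = 0.007952
  f(a) × f(c) < 0, new interval: [1.230000, 1.326250]
Iteration 4:
  c_4 = (1.230000 + 1.326250)/2 = 1.278125
  f(c_4) = f(1.278125) = -0.043701
  f(a) × f(c) ≥ 0, new interval: [1.278125, 1.326250]

After 4 iteration(s), the approximation is c_4 = 1.278125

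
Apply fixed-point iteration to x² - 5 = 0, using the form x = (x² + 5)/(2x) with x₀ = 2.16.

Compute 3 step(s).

Equation: x² - 5 = 0
Fixed-point form: x = (x² + 5)/(2x)
x₀ = 2.16

x_1 = g(2.160000) = 2.237407
x_2 = g(2.237407) = 2.236068
x_3 = g(2.236068) = 2.236068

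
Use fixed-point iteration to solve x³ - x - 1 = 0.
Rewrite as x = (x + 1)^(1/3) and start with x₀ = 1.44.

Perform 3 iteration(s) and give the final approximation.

Equation: x³ - x - 1 = 0
Fixed-point form: x = (x + 1)^(1/3)
x₀ = 1.44

x_1 = g(1.440000) = 1.346263
x_2 = g(1.346263) = 1.328798
x_3 = g(1.328798) = 1.325492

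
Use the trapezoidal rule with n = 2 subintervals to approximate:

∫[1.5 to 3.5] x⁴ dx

f(x) = x⁴
a = 1.5, b = 3.5, n = 2
h = (b - a)/n = 1.000000

Trapezoidal rule: (h/2)[f(x₀) + 2f(x₁) + 2f(x₂) + ... + f(xₙ)]

x_0 = 1.5000, f(x_0) = 5.062500, coefficient = 1
x_1 = 2.5000, f(x_1) = 39.062500, coefficient = 2
x_2 = 3.5000, f(x_2) = 150.062500, coefficient = 1

I ≈ (1.000000/2) × 233.250000 = 116.625000
Exact value: 103.525000
Error: 13.100000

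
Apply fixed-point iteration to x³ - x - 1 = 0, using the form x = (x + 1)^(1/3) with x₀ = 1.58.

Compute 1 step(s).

Equation: x³ - x - 1 = 0
Fixed-point form: x = (x + 1)^(1/3)
x₀ = 1.58

x_1 = g(1.580000) = 1.371534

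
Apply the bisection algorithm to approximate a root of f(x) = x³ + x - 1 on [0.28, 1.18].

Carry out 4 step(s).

f(x) = x³ + x - 1
Initial interval: [0.28, 1.18]

Iteration 1:
  c_1 = (0.280000 + 1.180000)/2 = 0.730000
  f(c_1) = f(0.730000) = 0.119017
  f(a) × f(c) < 0, new interval: [0.280000, 0.730000]
Iteration 2:
  c_2 = (0.280000 + 0.730000)/2 = 0.505000
  f(c_2) = f(0.505000) = -0.366212
  f(a) × f(c) ≥ 0, new interval: [0.505000, 0.730000]
Iteration 3:
  c_3 = (0.505000 + 0.730000)/2 = 0.617500
  f(c_3) = f(0.617500) = -0.147043
  f(a) × f(c) ≥ 0, new interval: [0.617500, 0.730000]
Iteration 4:
  c_4 = (0.617500 + 0.730000)/2 = 0.673750
  f(c_4) = f(0.673750) = -0.020409
  f(a) × f(c) ≥ 0, new interval: [0.673750, 0.730000]

After 4 iteration(s), the approximation is c_4 = 0.673750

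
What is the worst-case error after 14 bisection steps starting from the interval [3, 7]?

Bisection error bound: |error| ≤ (b-a)/2^n
|error| ≤ (7 - 3)/2^14 = 4/2^14
|error| ≤ 0.0002441406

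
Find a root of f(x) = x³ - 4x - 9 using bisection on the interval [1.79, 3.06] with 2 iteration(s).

f(x) = x³ - 4x - 9
Initial interval: [1.79, 3.06]

Iteration 1:
  c_1 = (1.790000 + 3.060000)/2 = 2.425000
  f(c_1) = f(2.425000) = -4.439484
  f(a) × f(c) ≥ 0, new interval: [2.425000, 3.060000]
Iteration 2:
  c_2 = (2.425000 + 3.060000)/2 = 2.742500
  f(c_2) = f(2.742500) = 0.657182
  f(a) × f(c) < 0, new interval: [2.425000, 2.742500]

After 2 iteration(s), the approximation is c_2 = 2.742500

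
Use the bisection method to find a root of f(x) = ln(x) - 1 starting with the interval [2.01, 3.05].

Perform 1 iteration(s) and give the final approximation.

f(x) = ln(x) - 1
Initial interval: [2.01, 3.05]

Iteration 1:
  c_1 = (2.010000 + 3.050000)/2 = 2.530000
  f(c_1) = f(2.530000) = -0.071781
  f(a) × f(c) ≥ 0, new interval: [2.530000, 3.050000]

After 1 iteration(s), the approximation is c_1 = 2.530000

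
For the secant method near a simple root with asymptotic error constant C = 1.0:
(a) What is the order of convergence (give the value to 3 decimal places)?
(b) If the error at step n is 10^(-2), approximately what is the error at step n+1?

(a) Secant method has superlinear convergence with order φ = (1+√5)/2 ≈ 1.618.
    This means |e_{n+1}| ≈ C|e_n|^1.618.

(b) With |e_n| = 10^(-2) and C = 1.0:
    |e_{n+1}| ≈ 1.0 × (10^(-2))^1.618 = 1.0 × 10^(-3.24)

(a) ≈ 1.618 (golden ratio); (b) |e_{n+1}| ≈ 5.807e-04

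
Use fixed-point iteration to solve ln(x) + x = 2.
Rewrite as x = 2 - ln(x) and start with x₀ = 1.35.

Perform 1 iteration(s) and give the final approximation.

Equation: ln(x) + x = 2
Fixed-point form: x = 2 - ln(x)
x₀ = 1.35

x_1 = g(1.350000) = 1.699895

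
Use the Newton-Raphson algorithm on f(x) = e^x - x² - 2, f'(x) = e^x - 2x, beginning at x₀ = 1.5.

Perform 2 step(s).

f(x) = e^x - x² - 2
f'(x) = e^x - 2x
x₀ = 1.5

Newton-Raphson formula: x_{n+1} = x_n - f(x_n)/f'(x_n)

Iteration 1:
  f(1.500000) = 0.231689
  f'(1.500000) = 1.481689
  x_1 = 1.500000 - 0.231689/1.481689 = 1.343632
Iteration 2:
  f(1.343632) = 0.027592
  f'(1.343632) = 1.145675
  x_2 = 1.343632 - 0.027592/1.145675 = 1.319548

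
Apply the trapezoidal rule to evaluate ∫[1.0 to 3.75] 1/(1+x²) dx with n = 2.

f(x) = 1/(1+x²)
a = 1.0, b = 3.75, n = 2
h = (b - a)/n = 1.375000

Trapezoidal rule: (h/2)[f(x₀) + 2f(x₁) + 2f(x₂) + ... + f(xₙ)]

x_0 = 1.0000, f(x_0) = 0.500000, coefficient = 1
x_1 = 2.3750, f(x_1) = 0.150588, coefficient = 2
x_2 = 3.7500, f(x_2) = 0.066390, coefficient = 1

I ≈ (1.375000/2) × 0.867567 = 0.596452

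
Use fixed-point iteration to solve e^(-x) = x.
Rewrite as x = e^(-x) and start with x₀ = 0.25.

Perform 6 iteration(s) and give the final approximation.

Equation: e^(-x) = x
Fixed-point form: x = e^(-x)
x₀ = 0.25

x_1 = g(0.250000) = 0.778801
x_2 = g(0.778801) = 0.458956
x_3 = g(0.458956) = 0.631943
x_4 = g(0.631943) = 0.531558
x_5 = g(0.531558) = 0.587689
x_6 = g(0.587689) = 0.555610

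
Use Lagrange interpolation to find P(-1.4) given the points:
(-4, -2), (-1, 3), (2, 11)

Lagrange interpolation formula:
P(x) = Σ yᵢ × Lᵢ(x)
where Lᵢ(x) = Π_{j≠i} (x - xⱼ)/(xᵢ - xⱼ)

L_0(-1.4) = (-1.4 - (-1))/(-4 - (-1)) × (-1.4 - 2)/(-4 - 2) = 0.075556
L_1(-1.4) = (-1.4 - (-4))/(-1 - (-4)) × (-1.4 - 2)/(-1 - 2) = 0.982222
L_2(-1.4) = (-1.4 - (-4))/(2 - (-4)) × (-1.4 - (-1))/(2 - (-1)) = -0.057778

P(-1.4) = (-2)×L_0(-1.4) + 3×L_1(-1.4) + 11×L_2(-1.4)
P(-1.4) = 2.160000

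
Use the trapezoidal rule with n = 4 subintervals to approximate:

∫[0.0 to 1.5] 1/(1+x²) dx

f(x) = 1/(1+x²)
a = 0.0, b = 1.5, n = 4
h = (b - a)/n = 0.375000

Trapezoidal rule: (h/2)[f(x₀) + 2f(x₁) + 2f(x₂) + ... + f(xₙ)]

x_0 = 0.0000, f(x_0) = 1.000000, coefficient = 1
x_1 = 0.3750, f(x_1) = 0.876712, coefficient = 2
x_2 = 0.7500, f(x_2) = 0.640000, coefficient = 2
x_3 = 1.1250, f(x_3) = 0.441379, coefficient = 2
x_4 = 1.5000, f(x_4) = 0.307692, coefficient = 1

I ≈ (0.375000/2) × 5.223876 = 0.979477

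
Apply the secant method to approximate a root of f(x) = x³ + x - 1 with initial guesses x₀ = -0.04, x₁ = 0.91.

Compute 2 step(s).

f(x) = x³ + x - 1
x₀ = -0.04, x₁ = 0.91

Secant formula: x_{n+1} = x_n - f(x_n)(x_n - x_{n-1})/(f(x_n) - f(x_{n-1}))

Iteration 1:
  f(-0.040000) = -1.040064
  f(0.910000) = 0.663571
  x_2 = 0.910000 - 0.663571×(0.910000 - (-0.040000))/(0.663571 - (-1.040064))
       = 0.539972
Iteration 2:
  f(0.910000) = 0.663571
  f(0.539972) = -0.302588
  x_3 = 0.539972 - (-0.302588)×(0.539972 - 0.910000)/(-0.302588 - 0.663571)
       = 0.655860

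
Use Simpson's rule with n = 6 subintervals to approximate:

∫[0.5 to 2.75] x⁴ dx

f(x) = x⁴
a = 0.5, b = 2.75, n = 6
h = (b - a)/n = 0.375000

Simpson's rule: (h/3)[f(x₀) + 4f(x₁) + 2f(x₂) + ... + f(xₙ)]

x_0 = 0.5000, f(x_0) = 0.062500, coefficient = 1
x_1 = 0.8750, f(x_1) = 0.586182, coefficient = 4
x_2 = 1.2500, f(x_2) = 2.441406, coefficient = 2
x_3 = 1.6250, f(x_3) = 6.972900, coefficient = 4
x_4 = 2.0000, f(x_4) = 16.000000, coefficient = 2
x_5 = 2.3750, f(x_5) = 31.816650, coefficient = 4
x_6 = 2.7500, f(x_6) = 57.191406, coefficient = 1

I ≈ (0.375000/3) × 251.639648 = 31.454956
Exact value: 31.449023
Error: 0.005933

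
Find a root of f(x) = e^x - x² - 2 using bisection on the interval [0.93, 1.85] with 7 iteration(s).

f(x) = e^x - x² - 2
Initial interval: [0.93, 1.85]

Iteration 1:
  c_1 = (0.930000 + 1.850000)/2 = 1.390000
  f(c_1) = f(1.390000) = 0.082750
  f(a) × f(c) < 0, new interval: [0.930000, 1.390000]
Iteration 2:
  c_2 = (0.930000 + 1.390000)/2 = 1.160000
  f(c_2) = f(1.160000) = -0.155667
  f(a) × f(c) ≥ 0, new interval: [1.160000, 1.390000]
Iteration 3:
  c_3 = (1.160000 + 1.390000)/2 = 1.275000
  f(c_3) = f(1.275000) = -0.046924
  f(a) × f(c) ≥ 0, new interval: [1.275000, 1.390000]
Iteration 4:
  c_4 = (1.275000 + 1.390000)/2 = 1.332500
  f(c_4) = f(1.332500) = 0.014952
  f(a) × f(c) < 0, new interval: [1.275000, 1.332500]
Iteration 5:
  c_5 = (1.275000 + 1.332500)/2 = 1.303750
  f(c_5) = f(1.303750) = -0.016682
  f(a) × f(c) ≥ 0, new interval: [1.303750, 1.332500]
Iteration 6:
  c_6 = (1.303750 + 1.332500)/2 = 1.318125
  f(c_6) = f(1.318125) = -0.001044
  f(a) × f(c) ≥ 0, new interval: [1.318125, 1.332500]
Iteration 7:
  c_7 = (1.318125 + 1.332500)/2 = 1.325312
  f(c_7) = f(1.325312) = 0.006908
  f(a) × f(c) < 0, new interval: [1.318125, 1.325312]

After 7 iteration(s), the approximation is c_7 = 1.325312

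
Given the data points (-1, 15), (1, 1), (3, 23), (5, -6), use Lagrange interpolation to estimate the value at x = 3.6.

Lagrange interpolation formula:
P(x) = Σ yᵢ × Lᵢ(x)
where Lᵢ(x) = Π_{j≠i} (x - xⱼ)/(xᵢ - xⱼ)

L_0(3.6) = (3.6 - 1)/(-1 - 1) × (3.6 - 3)/(-1 - 3) × (3.6 - 5)/(-1 - 5) = 0.045500
L_1(3.6) = (3.6 - (-1))/(1 - (-1)) × (3.6 - 3)/(1 - 3) × (3.6 - 5)/(1 - 5) = -0.241500
L_2(3.6) = (3.6 - (-1))/(3 - (-1)) × (3.6 - 1)/(3 - 1) × (3.6 - 5)/(3 - 5) = 1.046500
L_3(3.6) = (3.6 - (-1))/(5 - (-1)) × (3.6 - 1)/(5 - 1) × (3.6 - 3)/(5 - 3) = 0.149500

P(3.6) = 15×L_0(3.6) + 1×L_1(3.6) + 23×L_2(3.6) + (-6)×L_3(3.6)
P(3.6) = 23.613500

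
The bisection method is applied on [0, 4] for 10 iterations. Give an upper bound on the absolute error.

Bisection error bound: |error| ≤ (b-a)/2^n
|error| ≤ (4 - 0)/2^10 = 4/2^10
|error| ≤ 0.0039062500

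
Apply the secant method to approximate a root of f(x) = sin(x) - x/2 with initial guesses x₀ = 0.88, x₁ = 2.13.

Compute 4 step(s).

f(x) = sin(x) - x/2
x₀ = 0.88, x₁ = 2.13

Secant formula: x_{n+1} = x_n - f(x_n)(x_n - x_{n-1})/(f(x_n) - f(x_{n-1}))

Iteration 1:
  f(0.880000) = 0.330739
  f(2.130000) = -0.217322
  x_2 = 2.130000 - (-0.217322)×(2.130000 - 0.880000)/(-0.217322 - 0.330739)
       = 1.634339
Iteration 2:
  f(2.130000) = -0.217322
  f(1.634339) = 0.180813
  x_3 = 1.634339 - 0.180813×(1.634339 - 2.130000)/(0.180813 - (-0.217322))
       = 1.859443
Iteration 3:
  f(1.634339) = 0.180813
  f(1.859443) = 0.028909
  x_4 = 1.859443 - 0.028909×(1.859443 - 1.634339)/(0.028909 - 0.180813)
       = 1.902282
Iteration 4:
  f(1.859443) = 0.028909
  f(1.902282) = -0.005581
  x_5 = 1.902282 - (-0.005581)×(1.902282 - 1.859443)/(-0.005581 - 0.028909)
       = 1.895350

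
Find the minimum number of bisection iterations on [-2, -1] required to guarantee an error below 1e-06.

We need (b-a)/2^n ≤ 1e-06
(-1 - (-2))/2^n ≤ 1e-06
1/2^n ≤ 1e-06
2^n ≥ 1000000
n ≥ log₂(1000000) = 19.93
n ≥ 20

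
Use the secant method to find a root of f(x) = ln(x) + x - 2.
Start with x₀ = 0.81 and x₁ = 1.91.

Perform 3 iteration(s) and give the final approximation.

f(x) = ln(x) + x - 2
x₀ = 0.81, x₁ = 1.91

Secant formula: x_{n+1} = x_n - f(x_n)(x_n - x_{n-1})/(f(x_n) - f(x_{n-1}))

Iteration 1:
  f(0.810000) = -1.400721
  f(1.910000) = 0.557103
  x_2 = 1.910000 - 0.557103×(1.910000 - 0.810000)/(0.557103 - (-1.400721))
       = 1.596993
Iteration 2:
  f(1.910000) = 0.557103
  f(1.596993) = 0.065115
  x_3 = 1.596993 - 0.065115×(1.596993 - 1.910000)/(0.065115 - 0.557103)
       = 1.555566
Iteration 3:
  f(1.596993) = 0.065115
  f(1.555566) = -0.002595
  x_4 = 1.555566 - (-0.002595)×(1.555566 - 1.596993)/(-0.002595 - 0.065115)
       = 1.557153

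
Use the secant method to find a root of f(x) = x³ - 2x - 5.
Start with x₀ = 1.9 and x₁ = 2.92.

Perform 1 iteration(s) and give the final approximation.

f(x) = x³ - 2x - 5
x₀ = 1.9, x₁ = 2.92

Secant formula: x_{n+1} = x_n - f(x_n)(x_n - x_{n-1})/(f(x_n) - f(x_{n-1}))

Iteration 1:
  f(1.900000) = -1.941000
  f(2.920000) = 14.057088
  x_2 = 2.920000 - 14.057088×(2.920000 - 1.900000)/(14.057088 - (-1.941000))
       = 2.023754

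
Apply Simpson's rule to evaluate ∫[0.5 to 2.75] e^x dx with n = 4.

f(x) = e^x
a = 0.5, b = 2.75, n = 4
h = (b - a)/n = 0.562500

Simpson's rule: (h/3)[f(x₀) + 4f(x₁) + 2f(x₂) + ... + f(xₙ)]

x_0 = 0.5000, f(x_0) = 1.648721, coefficient = 1
x_1 = 1.0625, f(x_1) = 2.893596, coefficient = 4
x_2 = 1.6250, f(x_2) = 5.078419, coefficient = 2
x_3 = 2.1875, f(x_3) = 8.912903, coefficient = 4
x_4 = 2.7500, f(x_4) = 15.642632, coefficient = 1

I ≈ (0.562500/3) × 74.674187 = 14.001410
Exact value: 13.993911
Error: 0.007499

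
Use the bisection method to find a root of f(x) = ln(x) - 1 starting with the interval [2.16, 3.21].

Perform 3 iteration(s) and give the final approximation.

f(x) = ln(x) - 1
Initial interval: [2.16, 3.21]

Iteration 1:
  c_1 = (2.160000 + 3.210000)/2 = 2.685000
  f(c_1) = f(2.685000) = -0.012319
  f(a) × f(c) ≥ 0, new interval: [2.685000, 3.210000]
Iteration 2:
  c_2 = (2.685000 + 3.210000)/2 = 2.947500
  f(c_2) = f(2.947500) = 0.080957
  f(a) × f(c) < 0, new interval: [2.685000, 2.947500]
Iteration 3:
  c_3 = (2.685000 + 2.947500)/2 = 2.816250
  f(c_3) = f(2.816250) = 0.035406
  f(a) × f(c) < 0, new interval: [2.685000, 2.816250]

After 3 iteration(s), the approximation is c_3 = 2.816250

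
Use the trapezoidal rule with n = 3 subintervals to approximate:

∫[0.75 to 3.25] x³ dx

f(x) = x³
a = 0.75, b = 3.25, n = 3
h = (b - a)/n = 0.833333

Trapezoidal rule: (h/2)[f(x₀) + 2f(x₁) + 2f(x₂) + ... + f(xₙ)]

x_0 = 0.7500, f(x_0) = 0.421875, coefficient = 1
x_1 = 1.5833, f(x_1) = 3.969329, coefficient = 2
x_2 = 2.4167, f(x_2) = 14.114005, coefficient = 2
x_3 = 3.2500, f(x_3) = 34.328125, coefficient = 1

I ≈ (0.833333/2) × 70.916667 = 29.548611
Exact value: 27.812500
Error: 1.736111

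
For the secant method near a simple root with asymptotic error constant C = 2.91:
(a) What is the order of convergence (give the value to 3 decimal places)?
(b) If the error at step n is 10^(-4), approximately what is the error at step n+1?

(a) Secant method has superlinear convergence with order φ = (1+√5)/2 ≈ 1.618.
    This means |e_{n+1}| ≈ C|e_n|^1.618.

(b) With |e_n| = 10^(-4) and C = 2.91:
    |e_{n+1}| ≈ 2.91 × (10^(-4))^1.618 = 2.91 × 10^(-6.47)

(a) ≈ 1.618 (golden ratio); (b) |e_{n+1}| ≈ 9.812e-07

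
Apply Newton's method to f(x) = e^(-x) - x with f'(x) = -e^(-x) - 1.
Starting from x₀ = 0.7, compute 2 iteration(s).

f(x) = e^(-x) - x
f'(x) = -e^(-x) - 1
x₀ = 0.7

Newton-Raphson formula: x_{n+1} = x_n - f(x_n)/f'(x_n)

Iteration 1:
  f(0.700000) = -0.203415
  f'(0.700000) = -1.496585
  x_1 = 0.700000 - (-0.203415)/(-1.496585) = 0.564081
Iteration 2:
  f(0.564081) = 0.004802
  f'(0.564081) = -1.568883
  x_2 = 0.564081 - 0.004802/(-1.568883) = 0.567142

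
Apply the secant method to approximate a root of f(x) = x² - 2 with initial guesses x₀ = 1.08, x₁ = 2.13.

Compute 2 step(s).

f(x) = x² - 2
x₀ = 1.08, x₁ = 2.13

Secant formula: x_{n+1} = x_n - f(x_n)(x_n - x_{n-1})/(f(x_n) - f(x_{n-1}))

Iteration 1:
  f(1.080000) = -0.833600
  f(2.130000) = 2.536900
  x_2 = 2.130000 - 2.536900×(2.130000 - 1.080000)/(2.536900 - (-0.833600))
       = 1.339688
Iteration 2:
  f(2.130000) = 2.536900
  f(1.339688) = -0.205235
  x_3 = 1.339688 - (-0.205235)×(1.339688 - 2.130000)/(-0.205235 - 2.536900)
       = 1.398839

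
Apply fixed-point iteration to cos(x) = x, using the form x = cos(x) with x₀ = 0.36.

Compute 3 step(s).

Equation: cos(x) = x
Fixed-point form: x = cos(x)
x₀ = 0.36

x_1 = g(0.360000) = 0.935897
x_2 = g(0.935897) = 0.593097
x_3 = g(0.593097) = 0.829214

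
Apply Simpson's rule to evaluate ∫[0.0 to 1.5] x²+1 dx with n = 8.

f(x) = x²+1
a = 0.0, b = 1.5, n = 8
h = (b - a)/n = 0.187500

Simpson's rule: (h/3)[f(x₀) + 4f(x₁) + 2f(x₂) + ... + f(xₙ)]

x_0 = 0.0000, f(x_0) = 1.000000, coefficient = 1
x_1 = 0.1875, f(x_1) = 1.035156, coefficient = 4
x_2 = 0.3750, f(x_2) = 1.140625, coefficient = 2
x_3 = 0.5625, f(x_3) = 1.316406, coefficient = 4
x_4 = 0.7500, f(x_4) = 1.562500, coefficient = 2
x_5 = 0.9375, f(x_5) = 1.878906, coefficient = 4
x_6 = 1.1250, f(x_6) = 2.265625, coefficient = 2
x_7 = 1.3125, f(x_7) = 2.722656, coefficient = 4
x_8 = 1.5000, f(x_8) = 3.250000, coefficient = 1

I ≈ (0.187500/3) × 42.000000 = 2.625000
Exact value: 2.625000
Error: 0.000000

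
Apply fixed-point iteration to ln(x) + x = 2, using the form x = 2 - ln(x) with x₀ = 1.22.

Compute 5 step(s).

Equation: ln(x) + x = 2
Fixed-point form: x = 2 - ln(x)
x₀ = 1.22

x_1 = g(1.220000) = 1.801149
x_2 = g(1.801149) = 1.411575
x_3 = g(1.411575) = 1.655294
x_4 = g(1.655294) = 1.496021
x_5 = g(1.496021) = 1.597191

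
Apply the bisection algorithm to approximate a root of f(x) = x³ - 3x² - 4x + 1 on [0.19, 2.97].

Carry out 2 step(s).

f(x) = x³ - 3x² - 4x + 1
Initial interval: [0.19, 2.97]

Iteration 1:
  c_1 = (0.190000 + 2.970000)/2 = 1.580000
  f(c_1) = f(1.580000) = -8.864888
  f(a) × f(c) < 0, new interval: [0.190000, 1.580000]
Iteration 2:
  c_2 = (0.190000 + 1.580000)/2 = 0.885000
  f(c_2) = f(0.885000) = -4.196521
  f(a) × f(c) < 0, new interval: [0.190000, 0.885000]

After 2 iteration(s), the approximation is c_2 = 0.885000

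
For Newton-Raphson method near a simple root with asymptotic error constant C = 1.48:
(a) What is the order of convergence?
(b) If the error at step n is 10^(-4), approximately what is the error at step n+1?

(a) Newton-Raphson has quadratic (order 2) convergence near simple roots.
    This means |e_{n+1}| ≈ C|e_n|².

(b) With |e_n| = 10^(-4) and C = 1.48:
    |e_{n+1}| ≈ 1.48 × (10^(-4))² = 1.48 × 10^(-8)

(a) 2 (quadratic); (b) |e_{n+1}| ≈ 1.480e-08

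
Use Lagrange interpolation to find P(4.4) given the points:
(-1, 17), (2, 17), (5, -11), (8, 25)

Lagrange interpolation formula:
P(x) = Σ yᵢ × Lᵢ(x)
where Lᵢ(x) = Π_{j≠i} (x - xⱼ)/(xᵢ - xⱼ)

L_0(4.4) = (4.4 - 2)/(-1 - 2) × (4.4 - 5)/(-1 - 5) × (4.4 - 8)/(-1 - 8) = -0.032000
L_1(4.4) = (4.4 - (-1))/(2 - (-1)) × (4.4 - 5)/(2 - 5) × (4.4 - 8)/(2 - 8) = 0.216000
L_2(4.4) = (4.4 - (-1))/(5 - (-1)) × (4.4 - 2)/(5 - 2) × (4.4 - 8)/(5 - 8) = 0.864000
L_3(4.4) = (4.4 - (-1))/(8 - (-1)) × (4.4 - 2)/(8 - 2) × (4.4 - 5)/(8 - 5) = -0.048000

P(4.4) = 17×L_0(4.4) + 17×L_1(4.4) + (-11)×L_2(4.4) + 25×L_3(4.4)
P(4.4) = -7.576000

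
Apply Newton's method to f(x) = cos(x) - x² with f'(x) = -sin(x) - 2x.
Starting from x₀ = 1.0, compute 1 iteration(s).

f(x) = cos(x) - x²
f'(x) = -sin(x) - 2x
x₀ = 1.0

Newton-Raphson formula: x_{n+1} = x_n - f(x_n)/f'(x_n)

Iteration 1:
  f(1.000000) = -0.459698
  f'(1.000000) = -2.841471
  x_1 = 1.000000 - (-0.459698)/(-2.841471) = 0.838218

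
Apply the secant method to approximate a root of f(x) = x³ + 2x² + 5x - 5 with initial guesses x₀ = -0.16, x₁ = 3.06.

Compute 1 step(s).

f(x) = x³ + 2x² + 5x - 5
x₀ = -0.16, x₁ = 3.06

Secant formula: x_{n+1} = x_n - f(x_n)(x_n - x_{n-1})/(f(x_n) - f(x_{n-1}))

Iteration 1:
  f(-0.160000) = -5.752896
  f(3.060000) = 57.679816
  x_2 = 3.060000 - 57.679816×(3.060000 - (-0.160000))/(57.679816 - (-5.752896))
       = 0.132031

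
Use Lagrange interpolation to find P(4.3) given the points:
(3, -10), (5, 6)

Lagrange interpolation formula:
P(x) = Σ yᵢ × Lᵢ(x)
where Lᵢ(x) = Π_{j≠i} (x - xⱼ)/(xᵢ - xⱼ)

L_0(4.3) = (4.3 - 5)/(3 - 5) = 0.350000
L_1(4.3) = (4.3 - 3)/(5 - 3) = 0.650000

P(4.3) = (-10)×L_0(4.3) + 6×L_1(4.3)
P(4.3) = 0.400000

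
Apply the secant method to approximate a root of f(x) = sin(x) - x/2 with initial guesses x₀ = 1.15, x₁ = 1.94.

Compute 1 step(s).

f(x) = sin(x) - x/2
x₀ = 1.15, x₁ = 1.94

Secant formula: x_{n+1} = x_n - f(x_n)(x_n - x_{n-1})/(f(x_n) - f(x_{n-1}))

Iteration 1:
  f(1.150000) = 0.337764
  f(1.940000) = -0.037385
  x_2 = 1.940000 - (-0.037385)×(1.940000 - 1.150000)/(-0.037385 - 0.337764)
       = 1.861274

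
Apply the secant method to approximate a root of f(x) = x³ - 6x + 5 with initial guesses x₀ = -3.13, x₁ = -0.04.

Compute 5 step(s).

f(x) = x³ - 6x + 5
x₀ = -3.13, x₁ = -0.04

Secant formula: x_{n+1} = x_n - f(x_n)(x_n - x_{n-1})/(f(x_n) - f(x_{n-1}))

Iteration 1:
  f(-3.130000) = -6.884297
  f(-0.040000) = 5.239936
  x_2 = -0.040000 - 5.239936×(-0.040000 - (-3.130000))/(5.239936 - (-6.884297))
       = -1.375458
Iteration 2:
  f(-0.040000) = 5.239936
  f(-1.375458) = 10.650540
  x_3 = -1.375458 - 10.650540×(-1.375458 - (-0.040000))/(10.650540 - 5.239936)
       = 1.253333
Iteration 3:
  f(-1.375458) = 10.650540
  f(1.253333) = -0.551208
  x_4 = 1.253333 - (-0.551208)×(1.253333 - (-1.375458))/(-0.551208 - 10.650540)
       = 1.123977
Iteration 4:
  f(1.253333) = -0.551208
  f(1.123977) = -0.323915
  x_5 = 1.123977 - (-0.323915)×(1.123977 - 1.253333)/(-0.323915 - (-0.551208))
       = 0.939632
Iteration 5:
  f(1.123977) = -0.323915
  f(0.939632) = 0.191817
  x_6 = 0.939632 - 0.191817×(0.939632 - 1.123977)/(0.191817 - (-0.323915))
       = 1.008196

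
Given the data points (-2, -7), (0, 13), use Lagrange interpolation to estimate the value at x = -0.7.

Lagrange interpolation formula:
P(x) = Σ yᵢ × Lᵢ(x)
where Lᵢ(x) = Π_{j≠i} (x - xⱼ)/(xᵢ - xⱼ)

L_0(-0.7) = (-0.7 - 0)/(-2 - 0) = 0.350000
L_1(-0.7) = (-0.7 - (-2))/(0 - (-2)) = 0.650000

P(-0.7) = (-7)×L_0(-0.7) + 13×L_1(-0.7)
P(-0.7) = 6.000000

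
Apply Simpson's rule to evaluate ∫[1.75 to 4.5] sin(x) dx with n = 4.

f(x) = sin(x)
a = 1.75, b = 4.5, n = 4
h = (b - a)/n = 0.687500

Simpson's rule: (h/3)[f(x₀) + 4f(x₁) + 2f(x₂) + ... + f(xₙ)]

x_0 = 1.7500, f(x_0) = 0.983986, coefficient = 1
x_1 = 2.4375, f(x_1) = 0.647343, coefficient = 4
x_2 = 3.1250, f(x_2) = 0.016592, coefficient = 2
x_3 = 3.8125, f(x_3) = -0.621697, coefficient = 4
x_4 = 4.5000, f(x_4) = -0.977530, coefficient = 1

I ≈ (0.687500/3) × 0.142222 = 0.032593
Exact value: 0.032550
Error: 0.000043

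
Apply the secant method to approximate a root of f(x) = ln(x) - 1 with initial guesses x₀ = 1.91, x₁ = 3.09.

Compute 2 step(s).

f(x) = ln(x) - 1
x₀ = 1.91, x₁ = 3.09

Secant formula: x_{n+1} = x_n - f(x_n)(x_n - x_{n-1})/(f(x_n) - f(x_{n-1}))

Iteration 1:
  f(1.910000) = -0.352897
  f(3.090000) = 0.128171
  x_2 = 3.090000 - 0.128171×(3.090000 - 1.910000)/(0.128171 - (-0.352897))
       = 2.775612
Iteration 2:
  f(3.090000) = 0.128171
  f(2.775612) = 0.020871
  x_3 = 2.775612 - 0.020871×(2.775612 - 3.090000)/(0.020871 - 0.128171)
       = 2.714459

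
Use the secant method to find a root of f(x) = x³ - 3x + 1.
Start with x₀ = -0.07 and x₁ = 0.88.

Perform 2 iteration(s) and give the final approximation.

f(x) = x³ - 3x + 1
x₀ = -0.07, x₁ = 0.88

Secant formula: x_{n+1} = x_n - f(x_n)(x_n - x_{n-1})/(f(x_n) - f(x_{n-1}))

Iteration 1:
  f(-0.070000) = 1.209657
  f(0.880000) = -0.958528
  x_2 = 0.880000 - (-0.958528)×(0.880000 - (-0.070000))/(-0.958528 - 1.209657)
       = 0.460017
Iteration 2:
  f(0.880000) = -0.958528
  f(0.460017) = -0.282703
  x_3 = 0.460017 - (-0.282703)×(0.460017 - 0.880000)/(-0.282703 - (-0.958528))
       = 0.284334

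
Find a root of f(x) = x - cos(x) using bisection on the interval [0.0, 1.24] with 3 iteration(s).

f(x) = x - cos(x)
Initial interval: [0.0, 1.24]

Iteration 1:
  c_1 = (0.000000 + 1.240000)/2 = 0.620000
  f(c_1) = f(0.620000) = -0.193878
  f(a) × f(c) ≥ 0, new interval: [0.620000, 1.240000]
Iteration 2:
  c_2 = (0.620000 + 1.240000)/2 = 0.930000
  f(c_2) = f(0.930000) = 0.332166
  f(a) × f(c) < 0, new interval: [0.620000, 0.930000]
Iteration 3:
  c_3 = (0.620000 + 0.930000)/2 = 0.775000
  f(c_3) = f(0.775000) = 0.060579
  f(a) × f(c) < 0, new interval: [0.620000, 0.775000]

After 3 iteration(s), the approximation is c_3 = 0.775000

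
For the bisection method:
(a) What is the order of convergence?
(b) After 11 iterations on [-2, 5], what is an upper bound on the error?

(a) Bisection has linear (order 1) convergence; the error is halved each step.

(b) Error bound = (b-a)/2^n = (5 - (-2))/2^{11}
    = 7/2^{11}

(a) 1 (linear); (b) error ≤ 3.42e-03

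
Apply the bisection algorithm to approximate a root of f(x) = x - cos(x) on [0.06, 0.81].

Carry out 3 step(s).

f(x) = x - cos(x)
Initial interval: [0.06, 0.81]

Iteration 1:
  c_1 = (0.060000 + 0.810000)/2 = 0.435000
  f(c_1) = f(0.435000) = -0.471870
  f(a) × f(c) ≥ 0, new interval: [0.435000, 0.810000]
Iteration 2:
  c_2 = (0.435000 + 0.810000)/2 = 0.622500
  f(c_2) = f(0.622500) = -0.189923
  f(a) × f(c) ≥ 0, new interval: [0.622500, 0.810000]
Iteration 3:
  c_3 = (0.622500 + 0.810000)/2 = 0.716250
  f(c_3) = f(0.716250) = -0.038023
  f(a) × f(c) ≥ 0, new interval: [0.716250, 0.810000]

After 3 iteration(s), the approximation is c_3 = 0.716250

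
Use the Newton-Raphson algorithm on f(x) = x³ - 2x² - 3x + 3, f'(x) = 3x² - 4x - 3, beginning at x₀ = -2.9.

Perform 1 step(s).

f(x) = x³ - 2x² - 3x + 3
f'(x) = 3x² - 4x - 3
x₀ = -2.9

Newton-Raphson formula: x_{n+1} = x_n - f(x_n)/f'(x_n)

Iteration 1:
  f(-2.900000) = -29.509000
  f'(-2.900000) = 33.830000
  x_1 = -2.900000 - (-29.509000)/33.830000 = -2.027727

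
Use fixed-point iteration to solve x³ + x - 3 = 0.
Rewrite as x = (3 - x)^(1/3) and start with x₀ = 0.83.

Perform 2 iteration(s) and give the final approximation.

Equation: x³ + x - 3 = 0
Fixed-point form: x = (3 - x)^(1/3)
x₀ = 0.83

x_1 = g(0.830000) = 1.294653
x_2 = g(1.294653) = 1.194733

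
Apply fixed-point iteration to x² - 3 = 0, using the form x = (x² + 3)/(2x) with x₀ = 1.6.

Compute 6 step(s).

Equation: x² - 3 = 0
Fixed-point form: x = (x² + 3)/(2x)
x₀ = 1.6

x_1 = g(1.600000) = 1.737500
x_2 = g(1.737500) = 1.732059
x_3 = g(1.732059) = 1.732051
x_4 = g(1.732051) = 1.732051
x_5 = g(1.732051) = 1.732051
x_6 = g(1.732051) = 1.732051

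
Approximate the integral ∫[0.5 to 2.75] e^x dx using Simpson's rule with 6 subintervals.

f(x) = e^x
a = 0.5, b = 2.75, n = 6
h = (b - a)/n = 0.375000

Simpson's rule: (h/3)[f(x₀) + 4f(x₁) + 2f(x₂) + ... + f(xₙ)]

x_0 = 0.5000, f(x_0) = 1.648721, coefficient = 1
x_1 = 0.8750, f(x_1) = 2.398875, coefficient = 4
x_2 = 1.2500, f(x_2) = 3.490343, coefficient = 2
x_3 = 1.6250, f(x_3) = 5.078419, coefficient = 4
x_4 = 2.0000, f(x_4) = 7.389056, coefficient = 2
x_5 = 2.3750, f(x_5) = 10.751013, coefficient = 4
x_6 = 2.7500, f(x_6) = 15.642632, coefficient = 1

I ≈ (0.375000/3) × 111.963381 = 13.995423
Exact value: 13.993911
Error: 0.001512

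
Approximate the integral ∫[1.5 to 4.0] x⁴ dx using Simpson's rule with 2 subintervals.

f(x) = x⁴
a = 1.5, b = 4.0, n = 2
h = (b - a)/n = 1.250000

Simpson's rule: (h/3)[f(x₀) + 4f(x₁) + 2f(x₂) + ... + f(xₙ)]

x_0 = 1.5000, f(x_0) = 5.062500, coefficient = 1
x_1 = 2.7500, f(x_1) = 57.191406, coefficient = 4
x_2 = 4.0000, f(x_2) = 256.000000, coefficient = 1

I ≈ (1.250000/3) × 489.828125 = 204.095052
Exact value: 203.281250
Error: 0.813802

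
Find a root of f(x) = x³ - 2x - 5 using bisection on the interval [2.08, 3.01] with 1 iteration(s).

f(x) = x³ - 2x - 5
Initial interval: [2.08, 3.01]

Iteration 1:
  c_1 = (2.080000 + 3.010000)/2 = 2.545000
  f(c_1) = f(2.545000) = 6.394029
  f(a) × f(c) < 0, new interval: [2.080000, 2.545000]

After 1 iteration(s), the approximation is c_1 = 2.545000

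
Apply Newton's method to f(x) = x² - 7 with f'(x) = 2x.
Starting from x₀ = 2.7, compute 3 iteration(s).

f(x) = x² - 7
f'(x) = 2x
x₀ = 2.7

Newton-Raphson formula: x_{n+1} = x_n - f(x_n)/f'(x_n)

Iteration 1:
  f(2.700000) = 0.290000
  f'(2.700000) = 5.400000
  x_1 = 2.700000 - 0.290000/5.400000 = 2.646296
Iteration 2:
  f(2.646296) = 0.002884
  f'(2.646296) = 5.292593
  x_2 = 2.646296 - 0.002884/5.292593 = 2.645751
Iteration 3:
  f(2.645751) = 0.000000
  f'(2.645751) = 5.291503
  x_3 = 2.645751 - 0.000000/5.291503 = 2.645751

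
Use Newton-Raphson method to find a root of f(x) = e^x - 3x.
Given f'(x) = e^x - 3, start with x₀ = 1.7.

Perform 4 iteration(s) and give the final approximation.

f(x) = e^x - 3x
f'(x) = e^x - 3
x₀ = 1.7

Newton-Raphson formula: x_{n+1} = x_n - f(x_n)/f'(x_n)

Iteration 1:
  f(1.700000) = 0.373947
  f'(1.700000) = 2.473947
  x_1 = 1.700000 - 0.373947/2.473947 = 1.548846
Iteration 2:
  f(1.548846) = 0.059498
  f'(1.548846) = 1.706036
  x_2 = 1.548846 - 0.059498/1.706036 = 1.513971
Iteration 3:
  f(1.513971) = 0.002829
  f'(1.513971) = 1.544741
  x_3 = 1.513971 - 0.002829/1.544741 = 1.512140
Iteration 4:
  f(1.512140) = 0.000008
  f'(1.512140) = 1.536426
  x_4 = 1.512140 - 0.000008/1.536426 = 1.512135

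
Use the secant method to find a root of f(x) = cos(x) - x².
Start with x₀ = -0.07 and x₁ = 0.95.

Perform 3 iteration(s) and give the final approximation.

f(x) = cos(x) - x²
x₀ = -0.07, x₁ = 0.95

Secant formula: x_{n+1} = x_n - f(x_n)(x_n - x_{n-1})/(f(x_n) - f(x_{n-1}))

Iteration 1:
  f(-0.070000) = 0.992651
  f(0.950000) = -0.320817
  x_2 = 0.950000 - (-0.320817)×(0.950000 - (-0.070000))/(-0.320817 - 0.992651)
       = 0.700863
Iteration 2:
  f(0.950000) = -0.320817
  f(0.700863) = 0.273077
  x_3 = 0.700863 - 0.273077×(0.700863 - 0.950000)/(0.273077 - (-0.320817))
       = 0.815418
Iteration 3:
  f(0.700863) = 0.273077
  f(0.815418) = 0.020657
  x_4 = 0.815418 - 0.020657×(0.815418 - 0.700863)/(0.020657 - 0.273077)
       = 0.824793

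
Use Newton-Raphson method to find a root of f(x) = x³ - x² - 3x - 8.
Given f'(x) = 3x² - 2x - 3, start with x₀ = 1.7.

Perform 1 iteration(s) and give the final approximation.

f(x) = x³ - x² - 3x - 8
f'(x) = 3x² - 2x - 3
x₀ = 1.7

Newton-Raphson formula: x_{n+1} = x_n - f(x_n)/f'(x_n)

Iteration 1:
  f(1.700000) = -11.077000
  f'(1.700000) = 2.270000
  x_1 = 1.700000 - (-11.077000)/2.270000 = 6.579736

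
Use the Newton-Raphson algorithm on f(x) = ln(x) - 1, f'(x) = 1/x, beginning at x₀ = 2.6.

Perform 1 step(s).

f(x) = ln(x) - 1
f'(x) = 1/x
x₀ = 2.6

Newton-Raphson formula: x_{n+1} = x_n - f(x_n)/f'(x_n)

Iteration 1:
  f(2.600000) = -0.044489
  f'(2.600000) = 0.384615
  x_1 = 2.600000 - (-0.044489)/0.384615 = 2.715670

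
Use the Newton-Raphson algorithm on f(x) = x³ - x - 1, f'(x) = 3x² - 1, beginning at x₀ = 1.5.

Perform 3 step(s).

f(x) = x³ - x - 1
f'(x) = 3x² - 1
x₀ = 1.5

Newton-Raphson formula: x_{n+1} = x_n - f(x_n)/f'(x_n)

Iteration 1:
  f(1.500000) = 0.875000
  f'(1.500000) = 5.750000
  x_1 = 1.500000 - 0.875000/5.750000 = 1.347826
Iteration 2:
  f(1.347826) = 0.100682
  f'(1.347826) = 4.449905
  x_2 = 1.347826 - 0.100682/4.449905 = 1.325200
Iteration 3:
  f(1.325200) = 0.002058
  f'(1.325200) = 4.268468
  x_3 = 1.325200 - 0.002058/4.268468 = 1.324718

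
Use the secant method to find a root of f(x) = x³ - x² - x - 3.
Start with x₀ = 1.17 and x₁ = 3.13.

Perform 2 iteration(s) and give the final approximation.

f(x) = x³ - x² - x - 3
x₀ = 1.17, x₁ = 3.13

Secant formula: x_{n+1} = x_n - f(x_n)(x_n - x_{n-1})/(f(x_n) - f(x_{n-1}))

Iteration 1:
  f(1.170000) = -3.937287
  f(3.130000) = 14.737397
  x_2 = 3.130000 - 14.737397×(3.130000 - 1.170000)/(14.737397 - (-3.937287))
       = 1.583238
Iteration 2:
  f(3.130000) = 14.737397
  f(1.583238) = -3.121270
  x_3 = 1.583238 - (-3.121270)×(1.583238 - 3.130000)/(-3.121270 - 14.737397)
       = 1.853575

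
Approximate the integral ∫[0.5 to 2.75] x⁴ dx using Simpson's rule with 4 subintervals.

f(x) = x⁴
a = 0.5, b = 2.75, n = 4
h = (b - a)/n = 0.562500

Simpson's rule: (h/3)[f(x₀) + 4f(x₁) + 2f(x₂) + ... + f(xₙ)]

x_0 = 0.5000, f(x_0) = 0.062500, coefficient = 1
x_1 = 1.0625, f(x_1) = 1.274429, coefficient = 4
x_2 = 1.6250, f(x_2) = 6.972900, coefficient = 2
x_3 = 2.1875, f(x_3) = 22.897720, coefficient = 4
x_4 = 2.7500, f(x_4) = 57.191406, coefficient = 1

I ≈ (0.562500/3) × 167.888306 = 31.479057
Exact value: 31.449023
Error: 0.030034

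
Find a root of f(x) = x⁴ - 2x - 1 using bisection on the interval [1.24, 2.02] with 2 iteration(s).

f(x) = x⁴ - 2x - 1
Initial interval: [1.24, 2.02]

Iteration 1:
  c_1 = (1.240000 + 2.020000)/2 = 1.630000
  f(c_1) = f(1.630000) = 2.799118
  f(a) × f(c) < 0, new interval: [1.240000, 1.630000]
Iteration 2:
  c_2 = (1.240000 + 1.630000)/2 = 1.435000
  f(c_2) = f(1.435000) = 0.370408
  f(a) × f(c) < 0, new interval: [1.240000, 1.435000]

After 2 iteration(s), the approximation is c_2 = 1.435000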